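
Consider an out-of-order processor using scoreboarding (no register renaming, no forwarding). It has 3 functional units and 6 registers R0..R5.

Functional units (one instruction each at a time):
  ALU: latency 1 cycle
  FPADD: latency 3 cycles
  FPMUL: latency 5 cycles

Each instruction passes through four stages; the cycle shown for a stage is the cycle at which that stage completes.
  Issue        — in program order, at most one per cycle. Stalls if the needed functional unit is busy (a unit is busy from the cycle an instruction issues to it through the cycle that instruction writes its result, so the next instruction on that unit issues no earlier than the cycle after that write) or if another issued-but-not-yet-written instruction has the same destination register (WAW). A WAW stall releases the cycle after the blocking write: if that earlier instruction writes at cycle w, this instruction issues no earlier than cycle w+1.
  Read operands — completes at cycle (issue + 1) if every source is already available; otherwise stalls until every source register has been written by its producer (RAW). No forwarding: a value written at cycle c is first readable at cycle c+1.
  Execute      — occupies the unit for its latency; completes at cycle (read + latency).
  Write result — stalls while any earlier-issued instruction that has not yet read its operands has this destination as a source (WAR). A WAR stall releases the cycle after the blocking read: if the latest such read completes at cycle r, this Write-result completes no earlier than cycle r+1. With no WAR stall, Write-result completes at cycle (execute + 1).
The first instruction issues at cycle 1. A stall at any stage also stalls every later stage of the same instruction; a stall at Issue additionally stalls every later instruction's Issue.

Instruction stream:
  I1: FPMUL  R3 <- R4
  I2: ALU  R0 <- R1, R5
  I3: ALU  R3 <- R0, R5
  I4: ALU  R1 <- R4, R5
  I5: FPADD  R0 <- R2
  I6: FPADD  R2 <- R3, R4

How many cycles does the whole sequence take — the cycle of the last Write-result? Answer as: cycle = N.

cycle = 25

c1: issue I1 (FPMUL)
c2: I1 read-ops; issue I2 (ALU)
c3: I2 read-ops
c4: I2 finished on ALU
c5: I2→R0
c7: I1 finished on FPMUL
c8: I1→R3
c9: issue I3 (ALU)
c10: I3 read-ops
c11: I3 finished on ALU
c12: I3→R3
c13: issue I4 (ALU)
c14: I4 read-ops; issue I5 (FPADD)
c15: I4 finished on ALU; I5 read-ops
c16: I4→R1
c18: I5 finished on FPADD
c19: I5→R0
c20: issue I6 (FPADD)
c21: I6 read-ops
c24: I6 finished on FPADD
c25: I6→R2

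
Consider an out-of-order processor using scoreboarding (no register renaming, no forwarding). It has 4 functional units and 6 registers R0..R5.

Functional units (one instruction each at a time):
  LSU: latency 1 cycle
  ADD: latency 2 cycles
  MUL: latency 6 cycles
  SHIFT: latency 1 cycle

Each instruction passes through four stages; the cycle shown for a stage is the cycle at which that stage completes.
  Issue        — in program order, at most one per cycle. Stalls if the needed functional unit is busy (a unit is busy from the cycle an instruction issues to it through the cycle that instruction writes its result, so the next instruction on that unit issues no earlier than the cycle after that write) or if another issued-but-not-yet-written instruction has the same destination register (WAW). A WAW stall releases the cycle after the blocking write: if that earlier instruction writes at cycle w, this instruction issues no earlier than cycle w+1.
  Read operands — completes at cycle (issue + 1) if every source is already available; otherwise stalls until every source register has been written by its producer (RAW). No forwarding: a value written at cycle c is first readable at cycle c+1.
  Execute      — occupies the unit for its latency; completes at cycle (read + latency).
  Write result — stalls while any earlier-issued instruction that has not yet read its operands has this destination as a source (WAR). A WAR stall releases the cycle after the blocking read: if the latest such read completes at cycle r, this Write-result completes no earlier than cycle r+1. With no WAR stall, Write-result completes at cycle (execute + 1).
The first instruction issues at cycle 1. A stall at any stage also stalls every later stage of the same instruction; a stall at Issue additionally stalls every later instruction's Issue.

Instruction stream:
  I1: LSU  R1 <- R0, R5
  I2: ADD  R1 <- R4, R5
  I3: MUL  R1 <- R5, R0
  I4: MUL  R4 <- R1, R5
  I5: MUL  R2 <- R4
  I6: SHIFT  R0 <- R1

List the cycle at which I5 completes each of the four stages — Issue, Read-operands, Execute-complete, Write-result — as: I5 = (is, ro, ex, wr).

I5 = (28, 29, 35, 36)

I1 -> (1, 2, 3, 4)
I2 -> (5, 6, 8, 9)  // WAW R1: wait I1 write@4
I3 -> (10, 11, 17, 18)  // WAW R1: wait I2 write@9
I4 -> (19, 20, 26, 27)  // struct: MUL busy until I3 writes@18
I5 -> (28, 29, 35, 36)  // struct: MUL busy until I4 writes@27
I6 -> (29, 30, 31, 32)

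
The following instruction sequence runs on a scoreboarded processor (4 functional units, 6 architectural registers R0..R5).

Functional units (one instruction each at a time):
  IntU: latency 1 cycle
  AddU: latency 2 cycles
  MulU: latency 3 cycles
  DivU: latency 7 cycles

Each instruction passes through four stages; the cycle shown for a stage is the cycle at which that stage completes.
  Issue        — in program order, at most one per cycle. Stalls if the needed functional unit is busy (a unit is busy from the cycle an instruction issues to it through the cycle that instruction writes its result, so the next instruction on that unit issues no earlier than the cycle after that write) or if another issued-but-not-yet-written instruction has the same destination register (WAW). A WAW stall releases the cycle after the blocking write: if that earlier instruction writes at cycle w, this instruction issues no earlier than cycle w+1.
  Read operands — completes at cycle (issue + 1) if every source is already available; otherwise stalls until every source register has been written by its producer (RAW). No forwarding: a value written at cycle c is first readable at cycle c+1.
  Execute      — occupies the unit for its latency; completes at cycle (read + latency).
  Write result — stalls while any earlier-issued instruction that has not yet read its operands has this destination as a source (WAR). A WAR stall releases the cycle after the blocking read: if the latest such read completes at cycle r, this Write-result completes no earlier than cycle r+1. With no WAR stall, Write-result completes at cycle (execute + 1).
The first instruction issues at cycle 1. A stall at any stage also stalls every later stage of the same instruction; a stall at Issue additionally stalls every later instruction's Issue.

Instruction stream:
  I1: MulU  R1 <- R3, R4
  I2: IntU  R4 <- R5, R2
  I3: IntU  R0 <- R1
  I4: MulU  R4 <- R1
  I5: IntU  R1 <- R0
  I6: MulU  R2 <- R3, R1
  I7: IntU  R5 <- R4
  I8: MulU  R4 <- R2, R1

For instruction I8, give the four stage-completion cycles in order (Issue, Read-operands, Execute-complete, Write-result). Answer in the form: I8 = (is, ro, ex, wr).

I8 = (19, 20, 23, 24)

  I1 | 1 | 2 | 5 | 6
  I2 | 2 | 3 | 4 | 5
  I3 | 6 | 7 | 8 | 9   struct: IntU busy until I2 writes@5
  I4 | 7 | 8 | 11 | 12
  I5 | 10 | 11 | 12 | 13   struct: IntU busy until I3 writes@9
  I6 | 13 | 14 | 17 | 18   struct: MulU busy until I4 writes@12
  I7 | 14 | 15 | 16 | 17
  I8 | 19 | 20 | 23 | 24   struct: MulU busy until I6 writes@18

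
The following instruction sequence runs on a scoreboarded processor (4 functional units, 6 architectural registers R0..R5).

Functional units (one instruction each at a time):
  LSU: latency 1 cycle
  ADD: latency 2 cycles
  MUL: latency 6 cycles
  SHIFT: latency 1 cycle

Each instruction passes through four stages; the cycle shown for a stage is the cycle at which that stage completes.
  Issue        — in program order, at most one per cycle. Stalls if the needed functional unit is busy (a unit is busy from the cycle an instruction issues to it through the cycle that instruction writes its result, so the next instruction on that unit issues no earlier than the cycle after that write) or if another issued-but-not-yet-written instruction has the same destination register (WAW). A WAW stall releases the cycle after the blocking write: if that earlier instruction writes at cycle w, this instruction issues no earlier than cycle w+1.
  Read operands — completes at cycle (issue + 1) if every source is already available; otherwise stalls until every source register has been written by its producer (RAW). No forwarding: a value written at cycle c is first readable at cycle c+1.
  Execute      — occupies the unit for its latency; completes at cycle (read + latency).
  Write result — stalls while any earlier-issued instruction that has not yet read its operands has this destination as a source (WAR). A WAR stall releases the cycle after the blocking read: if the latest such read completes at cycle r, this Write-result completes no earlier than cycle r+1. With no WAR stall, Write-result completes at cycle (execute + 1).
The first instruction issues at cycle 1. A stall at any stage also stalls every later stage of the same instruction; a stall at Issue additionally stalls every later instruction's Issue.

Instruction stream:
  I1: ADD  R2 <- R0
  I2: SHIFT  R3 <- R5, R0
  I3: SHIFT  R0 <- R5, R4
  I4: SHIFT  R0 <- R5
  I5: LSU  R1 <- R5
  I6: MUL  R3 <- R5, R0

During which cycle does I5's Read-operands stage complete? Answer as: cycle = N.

cycle = 12

c1: issue I1 (ADD)
c2: I1 read-ops, issue I2 (SHIFT)
c3: I2 read-ops
c4: I1 finished on ADD, I2 finished on SHIFT
c5: I1→R2, I2→R3
c6: issue I3 (SHIFT)
c7: I3 read-ops
c8: I3 finished on SHIFT
c9: I3→R0
c10: issue I4 (SHIFT)
c11: I4 read-ops, issue I5 (LSU)
c12: I4 finished on SHIFT, I5 read-ops, issue I6 (MUL)
c13: I4→R0, I5 finished on LSU
c14: I5→R1, I6 read-ops
c20: I6 finished on MUL
c21: I6→R3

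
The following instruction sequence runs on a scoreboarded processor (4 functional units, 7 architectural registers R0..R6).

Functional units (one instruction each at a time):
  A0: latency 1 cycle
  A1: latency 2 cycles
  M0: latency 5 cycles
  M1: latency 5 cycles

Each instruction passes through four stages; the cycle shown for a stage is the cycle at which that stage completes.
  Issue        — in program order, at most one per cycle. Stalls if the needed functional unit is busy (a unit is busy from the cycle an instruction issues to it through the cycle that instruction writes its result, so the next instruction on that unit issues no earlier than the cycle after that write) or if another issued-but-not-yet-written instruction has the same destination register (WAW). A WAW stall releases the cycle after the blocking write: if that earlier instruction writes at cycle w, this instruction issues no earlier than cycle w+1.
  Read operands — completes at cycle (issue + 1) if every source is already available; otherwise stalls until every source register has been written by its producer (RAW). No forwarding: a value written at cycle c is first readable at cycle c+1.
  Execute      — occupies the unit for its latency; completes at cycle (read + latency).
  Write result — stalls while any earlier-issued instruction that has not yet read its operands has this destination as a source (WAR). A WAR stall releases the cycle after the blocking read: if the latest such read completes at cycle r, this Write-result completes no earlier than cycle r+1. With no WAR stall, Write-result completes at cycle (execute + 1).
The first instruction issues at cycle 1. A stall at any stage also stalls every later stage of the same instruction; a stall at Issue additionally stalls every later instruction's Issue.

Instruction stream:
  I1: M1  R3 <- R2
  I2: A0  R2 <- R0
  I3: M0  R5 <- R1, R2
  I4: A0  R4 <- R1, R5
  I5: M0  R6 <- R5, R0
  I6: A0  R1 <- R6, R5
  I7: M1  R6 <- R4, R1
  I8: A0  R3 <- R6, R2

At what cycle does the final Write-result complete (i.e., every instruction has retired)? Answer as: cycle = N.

[1] I1→M1
[2] I1 RO, I2→A0
[3] I2 RO, I3→M0
[4] I2 EX
[5] I2 WR R2
[6] I3 RO, I4→A0
[7] I1 EX
[8] I1 WR R3
[11] I3 EX
[12] I3 WR R5
[13] I4 RO, I5→M0
[14] I4 EX, I5 RO
[15] I4 WR R4
[16] I6→A0
[19] I5 EX
[20] I5 WR R6
[21] I6 RO, I7→M1
[22] I6 EX
[23] I6 WR R1
[24] I7 RO, I8→A0
[29] I7 EX
[30] I7 WR R6
[31] I8 RO
[32] I8 EX
[33] I8 WR R3

cycle = 33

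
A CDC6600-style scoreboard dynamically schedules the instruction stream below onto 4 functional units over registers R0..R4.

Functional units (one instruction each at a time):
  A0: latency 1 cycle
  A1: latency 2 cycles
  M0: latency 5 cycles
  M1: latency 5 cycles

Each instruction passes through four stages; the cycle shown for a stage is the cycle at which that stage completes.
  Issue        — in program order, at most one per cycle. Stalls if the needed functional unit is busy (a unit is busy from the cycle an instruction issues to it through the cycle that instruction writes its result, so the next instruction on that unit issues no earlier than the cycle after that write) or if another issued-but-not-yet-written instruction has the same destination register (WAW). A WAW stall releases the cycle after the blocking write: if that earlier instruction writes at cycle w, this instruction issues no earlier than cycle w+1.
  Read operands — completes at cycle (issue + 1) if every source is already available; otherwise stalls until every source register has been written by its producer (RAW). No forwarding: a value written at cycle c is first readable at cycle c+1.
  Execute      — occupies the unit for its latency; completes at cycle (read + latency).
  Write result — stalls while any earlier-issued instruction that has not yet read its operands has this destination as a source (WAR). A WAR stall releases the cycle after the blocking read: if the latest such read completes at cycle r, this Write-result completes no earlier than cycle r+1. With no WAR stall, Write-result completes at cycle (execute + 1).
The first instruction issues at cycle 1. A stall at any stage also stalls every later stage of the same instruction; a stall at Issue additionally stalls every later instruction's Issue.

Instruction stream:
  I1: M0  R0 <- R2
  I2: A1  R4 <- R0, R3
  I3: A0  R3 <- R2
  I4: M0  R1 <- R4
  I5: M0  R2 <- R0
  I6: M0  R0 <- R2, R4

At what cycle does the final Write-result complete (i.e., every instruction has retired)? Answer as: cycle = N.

I1  is:1  ro:2  ex:7  wr:8
I2  is:2  ro:9  ex:11  wr:12  — RAW R0: wait I1 write@8
I3  is:3  ro:4  ex:5  wr:10  — WAR R3: wait I2 read@9
I4  is:9  ro:13  ex:18  wr:19  — struct: M0 busy until I1 writes@8, RAW R4: wait I2 write@12
I5  is:20  ro:21  ex:26  wr:27  — struct: M0 busy until I4 writes@19
I6  is:28  ro:29  ex:34  wr:35  — struct: M0 busy until I5 writes@27

cycle = 35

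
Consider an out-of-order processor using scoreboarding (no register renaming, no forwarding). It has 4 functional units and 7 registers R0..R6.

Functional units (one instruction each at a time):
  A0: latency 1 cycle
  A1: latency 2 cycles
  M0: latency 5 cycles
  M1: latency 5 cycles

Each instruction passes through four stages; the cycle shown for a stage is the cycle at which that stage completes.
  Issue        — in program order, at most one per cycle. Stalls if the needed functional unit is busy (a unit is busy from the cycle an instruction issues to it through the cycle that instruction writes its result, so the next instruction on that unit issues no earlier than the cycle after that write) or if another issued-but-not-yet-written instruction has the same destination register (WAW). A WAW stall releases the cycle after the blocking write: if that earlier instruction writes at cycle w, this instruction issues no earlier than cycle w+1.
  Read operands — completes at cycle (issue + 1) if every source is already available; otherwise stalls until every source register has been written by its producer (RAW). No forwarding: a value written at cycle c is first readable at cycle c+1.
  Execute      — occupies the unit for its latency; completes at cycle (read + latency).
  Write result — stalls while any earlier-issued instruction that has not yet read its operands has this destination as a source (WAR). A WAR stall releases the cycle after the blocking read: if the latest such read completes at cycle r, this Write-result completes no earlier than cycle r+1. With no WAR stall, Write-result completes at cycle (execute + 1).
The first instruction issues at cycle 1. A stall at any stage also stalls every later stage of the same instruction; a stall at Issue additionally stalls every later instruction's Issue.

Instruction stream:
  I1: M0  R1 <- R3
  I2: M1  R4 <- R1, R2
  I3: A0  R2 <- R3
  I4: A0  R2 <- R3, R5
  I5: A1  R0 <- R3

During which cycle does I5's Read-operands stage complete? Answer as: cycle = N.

cycle = 13

[1] I1 dispatched to M0
[2] I1 operands ready · I2 dispatched to M1
[3] I3 dispatched to A0
[4] I3 operands ready
[5] I3 complete
[7] I1 complete
[8] R1←I1
[9] I2 operands ready
[10] R2←I3
[11] I4 dispatched to A0
[12] I4 operands ready · I5 dispatched to A1
[13] I4 complete · I5 operands ready
[14] I2 complete · R2←I4
[15] R4←I2 · I5 complete
[16] R0←I5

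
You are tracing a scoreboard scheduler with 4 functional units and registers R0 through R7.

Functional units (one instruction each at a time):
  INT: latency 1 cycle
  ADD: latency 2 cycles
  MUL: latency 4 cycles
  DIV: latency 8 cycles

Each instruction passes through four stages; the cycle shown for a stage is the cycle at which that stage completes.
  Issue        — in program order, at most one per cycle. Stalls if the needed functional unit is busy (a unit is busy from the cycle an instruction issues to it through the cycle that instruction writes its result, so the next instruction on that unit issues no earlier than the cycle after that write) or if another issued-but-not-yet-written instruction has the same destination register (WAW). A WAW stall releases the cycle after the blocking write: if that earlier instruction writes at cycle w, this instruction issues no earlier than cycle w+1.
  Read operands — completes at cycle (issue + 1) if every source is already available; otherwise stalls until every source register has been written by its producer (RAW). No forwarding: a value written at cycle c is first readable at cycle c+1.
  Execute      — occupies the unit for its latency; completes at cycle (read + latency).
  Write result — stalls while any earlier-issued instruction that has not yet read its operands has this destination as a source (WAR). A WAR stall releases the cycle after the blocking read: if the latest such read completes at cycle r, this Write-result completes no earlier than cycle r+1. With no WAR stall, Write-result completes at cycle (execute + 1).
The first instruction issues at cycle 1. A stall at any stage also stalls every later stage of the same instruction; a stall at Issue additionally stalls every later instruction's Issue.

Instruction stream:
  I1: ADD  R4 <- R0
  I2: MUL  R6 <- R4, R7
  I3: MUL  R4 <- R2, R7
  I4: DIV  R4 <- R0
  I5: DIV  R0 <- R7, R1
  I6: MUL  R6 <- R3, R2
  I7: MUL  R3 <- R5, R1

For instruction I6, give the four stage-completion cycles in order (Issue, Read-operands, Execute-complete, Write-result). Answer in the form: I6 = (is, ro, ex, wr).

I6 = (31, 32, 36, 37)

cycle 1: I1 issues→ADD
cycle 2: I1 reads · I2 issues→MUL
cycle 4: I1 exec-done
cycle 5: I1 writes R4
cycle 6: I2 reads
cycle 10: I2 exec-done
cycle 11: I2 writes R6
cycle 12: I3 issues→MUL
cycle 13: I3 reads
cycle 17: I3 exec-done
cycle 18: I3 writes R4
cycle 19: I4 issues→DIV
cycle 20: I4 reads
cycle 28: I4 exec-done
cycle 29: I4 writes R4
cycle 30: I5 issues→DIV
cycle 31: I5 reads · I6 issues→MUL
cycle 32: I6 reads
cycle 36: I6 exec-done
cycle 37: I6 writes R6
cycle 38: I7 issues→MUL
cycle 39: I5 exec-done · I7 reads
cycle 40: I5 writes R0
cycle 43: I7 exec-done
cycle 44: I7 writes R3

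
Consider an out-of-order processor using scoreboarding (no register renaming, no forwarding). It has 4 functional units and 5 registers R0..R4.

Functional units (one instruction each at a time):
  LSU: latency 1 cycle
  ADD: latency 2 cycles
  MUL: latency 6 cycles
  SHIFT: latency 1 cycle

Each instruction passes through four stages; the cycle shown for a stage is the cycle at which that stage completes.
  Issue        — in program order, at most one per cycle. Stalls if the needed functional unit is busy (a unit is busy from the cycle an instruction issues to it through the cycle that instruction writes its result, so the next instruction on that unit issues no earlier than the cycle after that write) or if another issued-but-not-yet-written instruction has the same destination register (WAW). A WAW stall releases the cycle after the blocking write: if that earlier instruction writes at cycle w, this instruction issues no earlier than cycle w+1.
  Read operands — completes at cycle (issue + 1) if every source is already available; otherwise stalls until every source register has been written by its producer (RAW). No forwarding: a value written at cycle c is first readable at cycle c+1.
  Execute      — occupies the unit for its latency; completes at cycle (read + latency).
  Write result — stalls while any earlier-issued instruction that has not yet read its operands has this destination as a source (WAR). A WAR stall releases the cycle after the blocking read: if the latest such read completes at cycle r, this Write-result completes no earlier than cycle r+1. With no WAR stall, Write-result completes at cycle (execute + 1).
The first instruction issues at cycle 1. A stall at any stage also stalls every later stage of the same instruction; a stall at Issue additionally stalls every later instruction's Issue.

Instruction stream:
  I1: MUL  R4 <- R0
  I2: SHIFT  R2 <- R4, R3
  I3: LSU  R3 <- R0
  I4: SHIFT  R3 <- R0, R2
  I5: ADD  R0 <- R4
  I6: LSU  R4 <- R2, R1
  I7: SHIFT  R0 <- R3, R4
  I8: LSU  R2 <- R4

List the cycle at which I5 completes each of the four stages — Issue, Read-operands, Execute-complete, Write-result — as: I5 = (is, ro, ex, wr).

I5 = (14, 15, 17, 18)

cycle 1: I1 issues→MUL
cycle 2: I1 reads, I2 issues→SHIFT
cycle 3: I3 issues→LSU
cycle 4: I3 reads
cycle 5: I3 exec-done
cycle 8: I1 exec-done
cycle 9: I1 writes R4
cycle 10: I2 reads
cycle 11: I2 exec-done, I3 writes R3
cycle 12: I2 writes R2
cycle 13: I4 issues→SHIFT
cycle 14: I4 reads, I5 issues→ADD
cycle 15: I4 exec-done, I5 reads, I6 issues→LSU
cycle 16: I4 writes R3, I6 reads
cycle 17: I5 exec-done, I6 exec-done
cycle 18: I5 writes R0, I6 writes R4
cycle 19: I7 issues→SHIFT
cycle 20: I7 reads, I8 issues→LSU
cycle 21: I7 exec-done, I8 reads
cycle 22: I7 writes R0, I8 exec-done
cycle 23: I8 writes R2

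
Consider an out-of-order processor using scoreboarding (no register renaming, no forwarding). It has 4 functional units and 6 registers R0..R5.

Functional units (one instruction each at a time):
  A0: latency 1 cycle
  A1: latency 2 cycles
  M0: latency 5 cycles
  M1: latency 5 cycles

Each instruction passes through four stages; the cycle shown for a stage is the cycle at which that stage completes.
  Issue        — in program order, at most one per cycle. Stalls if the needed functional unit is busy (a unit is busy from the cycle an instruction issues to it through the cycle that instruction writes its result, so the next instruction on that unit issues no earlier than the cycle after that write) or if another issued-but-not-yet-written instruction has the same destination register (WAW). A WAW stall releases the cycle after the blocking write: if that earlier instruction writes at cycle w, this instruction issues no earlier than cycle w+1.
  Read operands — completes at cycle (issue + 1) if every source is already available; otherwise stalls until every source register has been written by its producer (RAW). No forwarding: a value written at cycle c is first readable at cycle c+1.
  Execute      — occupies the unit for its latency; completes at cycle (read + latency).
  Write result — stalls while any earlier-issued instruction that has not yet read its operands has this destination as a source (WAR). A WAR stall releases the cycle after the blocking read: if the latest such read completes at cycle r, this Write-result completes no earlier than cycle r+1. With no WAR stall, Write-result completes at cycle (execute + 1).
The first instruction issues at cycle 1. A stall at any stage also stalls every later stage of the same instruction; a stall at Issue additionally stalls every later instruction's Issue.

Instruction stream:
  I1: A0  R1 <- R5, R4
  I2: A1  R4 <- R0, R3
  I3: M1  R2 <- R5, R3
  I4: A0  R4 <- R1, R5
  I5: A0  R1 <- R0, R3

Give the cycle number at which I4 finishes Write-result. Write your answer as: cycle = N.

cycle = 10

cycle 1: I1→A0
cycle 2: I1 RO; I2→A1
cycle 3: I1 EX; I2 RO; I3→M1
cycle 4: I1 WR R1; I3 RO
cycle 5: I2 EX
cycle 6: I2 WR R4
cycle 7: I4→A0
cycle 8: I4 RO
cycle 9: I3 EX; I4 EX
cycle 10: I3 WR R2; I4 WR R4
cycle 11: I5→A0
cycle 12: I5 RO
cycle 13: I5 EX
cycle 14: I5 WR R1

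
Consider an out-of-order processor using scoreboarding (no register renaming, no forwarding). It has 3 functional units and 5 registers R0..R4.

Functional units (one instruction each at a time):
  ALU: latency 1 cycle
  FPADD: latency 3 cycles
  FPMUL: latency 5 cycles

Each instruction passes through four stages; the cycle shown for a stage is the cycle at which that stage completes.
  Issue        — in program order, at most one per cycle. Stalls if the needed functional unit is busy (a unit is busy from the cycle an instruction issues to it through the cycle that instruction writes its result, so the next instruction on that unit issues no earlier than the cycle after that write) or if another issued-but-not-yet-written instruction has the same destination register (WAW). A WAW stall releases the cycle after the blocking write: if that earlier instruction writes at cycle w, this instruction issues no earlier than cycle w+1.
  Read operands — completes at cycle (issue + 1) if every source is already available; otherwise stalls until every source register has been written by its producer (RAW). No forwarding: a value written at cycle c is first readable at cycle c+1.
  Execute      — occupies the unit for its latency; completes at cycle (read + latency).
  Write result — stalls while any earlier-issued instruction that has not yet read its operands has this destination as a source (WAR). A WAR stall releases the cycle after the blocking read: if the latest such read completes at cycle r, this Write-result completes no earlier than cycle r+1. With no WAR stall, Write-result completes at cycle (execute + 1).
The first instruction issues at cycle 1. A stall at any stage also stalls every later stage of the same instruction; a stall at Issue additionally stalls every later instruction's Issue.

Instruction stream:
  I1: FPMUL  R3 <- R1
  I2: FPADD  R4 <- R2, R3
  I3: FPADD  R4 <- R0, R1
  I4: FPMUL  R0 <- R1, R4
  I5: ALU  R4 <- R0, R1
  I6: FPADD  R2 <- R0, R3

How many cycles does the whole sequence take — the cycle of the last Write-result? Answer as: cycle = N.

cycle = 31

[I1] 1/2/7/8
[I2] 2/9/12/13  (RAW R3: wait I1 write@8)
[I3] 14/15/18/19  (struct: FPADD busy until I2 writes@13)
[I4] 15/20/25/26  (RAW R4: wait I3 write@19)
[I5] 20/27/28/29  (WAW R4: wait I3 write@19; RAW R0: wait I4 write@26)
[I6] 21/27/30/31  (RAW R0: wait I4 write@26)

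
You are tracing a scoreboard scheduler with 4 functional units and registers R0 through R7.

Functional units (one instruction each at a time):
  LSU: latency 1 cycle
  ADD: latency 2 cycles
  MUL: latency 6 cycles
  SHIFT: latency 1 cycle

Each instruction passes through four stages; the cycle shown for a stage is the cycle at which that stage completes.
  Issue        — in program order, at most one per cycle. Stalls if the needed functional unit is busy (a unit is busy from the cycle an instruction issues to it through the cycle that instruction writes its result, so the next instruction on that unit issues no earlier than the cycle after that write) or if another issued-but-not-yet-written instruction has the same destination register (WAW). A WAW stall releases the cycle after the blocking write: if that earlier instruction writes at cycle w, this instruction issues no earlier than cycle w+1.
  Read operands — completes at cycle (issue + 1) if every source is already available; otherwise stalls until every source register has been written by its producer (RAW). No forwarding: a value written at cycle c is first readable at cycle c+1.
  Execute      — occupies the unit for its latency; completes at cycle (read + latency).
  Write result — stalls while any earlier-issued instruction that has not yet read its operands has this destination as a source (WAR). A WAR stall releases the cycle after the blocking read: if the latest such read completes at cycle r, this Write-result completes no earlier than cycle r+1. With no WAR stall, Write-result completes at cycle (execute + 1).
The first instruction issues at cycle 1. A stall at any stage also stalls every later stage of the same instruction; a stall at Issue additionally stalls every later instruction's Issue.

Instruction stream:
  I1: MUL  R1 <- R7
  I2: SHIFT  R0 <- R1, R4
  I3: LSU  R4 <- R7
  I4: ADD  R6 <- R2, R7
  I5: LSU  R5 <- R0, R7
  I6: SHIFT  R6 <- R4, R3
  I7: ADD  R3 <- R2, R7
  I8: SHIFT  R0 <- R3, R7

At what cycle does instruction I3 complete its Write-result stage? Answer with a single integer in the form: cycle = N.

cycle = 11

[I1] 1/2/8/9
[I2] 2/10/11/12  (RAW R1: wait I1 write@9)
[I3] 3/4/5/11  (WAR R4: wait I2 read@10)
[I4] 4/5/7/8
[I5] 12/13/14/15  (struct: LSU busy until I3 writes@11)
[I6] 13/14/15/16
[I7] 14/15/17/18
[I8] 17/19/20/21  (struct: SHIFT busy until I6 writes@16; RAW R3: wait I7 write@18)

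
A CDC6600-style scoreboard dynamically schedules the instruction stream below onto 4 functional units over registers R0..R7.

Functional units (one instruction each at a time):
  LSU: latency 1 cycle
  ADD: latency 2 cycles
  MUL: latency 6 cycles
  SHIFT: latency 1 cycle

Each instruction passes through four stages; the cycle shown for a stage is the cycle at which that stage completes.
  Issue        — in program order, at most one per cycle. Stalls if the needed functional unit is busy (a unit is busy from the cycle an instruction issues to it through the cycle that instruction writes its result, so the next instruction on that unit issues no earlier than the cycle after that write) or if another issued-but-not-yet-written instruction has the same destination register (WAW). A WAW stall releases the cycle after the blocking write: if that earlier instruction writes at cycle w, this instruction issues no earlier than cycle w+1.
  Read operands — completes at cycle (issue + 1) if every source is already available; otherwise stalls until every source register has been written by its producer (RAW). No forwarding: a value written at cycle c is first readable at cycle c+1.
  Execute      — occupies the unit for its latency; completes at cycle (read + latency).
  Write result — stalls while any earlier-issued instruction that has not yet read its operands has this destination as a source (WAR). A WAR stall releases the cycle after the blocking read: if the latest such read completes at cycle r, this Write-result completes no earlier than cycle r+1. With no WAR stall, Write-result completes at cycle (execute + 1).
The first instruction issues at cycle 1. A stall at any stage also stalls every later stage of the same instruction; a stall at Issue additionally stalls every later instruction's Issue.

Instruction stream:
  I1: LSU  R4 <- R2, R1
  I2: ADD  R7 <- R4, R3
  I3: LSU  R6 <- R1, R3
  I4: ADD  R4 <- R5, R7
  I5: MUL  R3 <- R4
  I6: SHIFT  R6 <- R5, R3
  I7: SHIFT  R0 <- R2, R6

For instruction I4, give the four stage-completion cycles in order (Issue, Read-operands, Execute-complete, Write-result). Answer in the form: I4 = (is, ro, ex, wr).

  I1 | 1 | 2 | 3 | 4
  I2 | 2 | 5 | 7 | 8   RAW R4: wait I1 write@4
  I3 | 5 | 6 | 7 | 8   struct: LSU busy until I1 writes@4
  I4 | 9 | 10 | 12 | 13   struct: ADD busy until I2 writes@8
  I5 | 10 | 14 | 20 | 21   RAW R4: wait I4 write@13
  I6 | 11 | 22 | 23 | 24   RAW R3: wait I5 write@21
  I7 | 25 | 26 | 27 | 28   struct: SHIFT busy until I6 writes@24

I4 = (9, 10, 12, 13)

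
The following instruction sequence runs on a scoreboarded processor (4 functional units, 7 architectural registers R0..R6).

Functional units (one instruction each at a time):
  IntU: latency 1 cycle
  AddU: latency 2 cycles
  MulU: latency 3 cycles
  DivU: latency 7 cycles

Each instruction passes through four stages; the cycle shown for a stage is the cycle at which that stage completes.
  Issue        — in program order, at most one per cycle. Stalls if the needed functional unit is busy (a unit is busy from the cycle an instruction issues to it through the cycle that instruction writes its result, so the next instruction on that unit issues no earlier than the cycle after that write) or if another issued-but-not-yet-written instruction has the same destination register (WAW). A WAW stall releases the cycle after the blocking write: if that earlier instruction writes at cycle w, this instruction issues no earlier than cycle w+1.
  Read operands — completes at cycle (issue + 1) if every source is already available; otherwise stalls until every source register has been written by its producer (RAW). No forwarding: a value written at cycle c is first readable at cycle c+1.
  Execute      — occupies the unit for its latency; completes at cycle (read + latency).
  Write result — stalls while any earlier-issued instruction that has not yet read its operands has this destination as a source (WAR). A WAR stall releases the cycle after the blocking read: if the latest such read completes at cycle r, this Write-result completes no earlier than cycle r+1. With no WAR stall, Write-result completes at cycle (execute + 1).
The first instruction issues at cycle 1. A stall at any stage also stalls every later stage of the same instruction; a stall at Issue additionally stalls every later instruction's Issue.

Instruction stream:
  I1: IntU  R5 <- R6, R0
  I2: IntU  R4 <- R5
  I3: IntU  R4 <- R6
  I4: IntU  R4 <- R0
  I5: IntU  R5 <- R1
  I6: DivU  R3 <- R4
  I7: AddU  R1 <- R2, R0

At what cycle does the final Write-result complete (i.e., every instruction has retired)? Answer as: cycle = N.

1) issue 1, read 2, done 3, write 4
2) issue 5, read 6, done 7, write 8  <struct: IntU busy until I1 writes@4>
3) issue 9, read 10, done 11, write 12  <struct: IntU busy until I2 writes@8>
4) issue 13, read 14, done 15, write 16  <struct: IntU busy until I3 writes@12>
5) issue 17, read 18, done 19, write 20  <struct: IntU busy until I4 writes@16>
6) issue 18, read 19, done 26, write 27
7) issue 19, read 20, done 22, write 23

cycle = 27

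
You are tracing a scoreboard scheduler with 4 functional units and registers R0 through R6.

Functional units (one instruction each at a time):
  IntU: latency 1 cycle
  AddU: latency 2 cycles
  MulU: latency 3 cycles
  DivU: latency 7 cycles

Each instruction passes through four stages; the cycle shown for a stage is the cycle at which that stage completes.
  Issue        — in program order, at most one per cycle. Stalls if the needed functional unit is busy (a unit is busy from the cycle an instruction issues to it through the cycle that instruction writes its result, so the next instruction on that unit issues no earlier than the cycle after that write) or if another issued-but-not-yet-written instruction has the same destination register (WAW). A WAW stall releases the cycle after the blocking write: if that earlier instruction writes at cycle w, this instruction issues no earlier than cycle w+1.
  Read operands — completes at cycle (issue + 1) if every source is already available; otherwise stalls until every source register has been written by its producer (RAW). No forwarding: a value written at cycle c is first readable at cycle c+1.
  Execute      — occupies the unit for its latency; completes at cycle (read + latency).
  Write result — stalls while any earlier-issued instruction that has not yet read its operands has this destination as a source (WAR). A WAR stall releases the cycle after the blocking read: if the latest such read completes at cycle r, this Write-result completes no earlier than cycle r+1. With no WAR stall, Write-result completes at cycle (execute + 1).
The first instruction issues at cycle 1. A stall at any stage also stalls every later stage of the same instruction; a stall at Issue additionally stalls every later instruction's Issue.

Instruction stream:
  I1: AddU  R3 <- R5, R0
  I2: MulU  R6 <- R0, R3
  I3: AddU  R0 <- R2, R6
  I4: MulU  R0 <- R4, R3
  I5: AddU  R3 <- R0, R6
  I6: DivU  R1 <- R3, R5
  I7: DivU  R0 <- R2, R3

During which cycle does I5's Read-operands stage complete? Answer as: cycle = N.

  I1 | 1 | 2 | 4 | 5
  I2 | 2 | 6 | 9 | 10   RAW R3: wait I1 write@5
  I3 | 6 | 11 | 13 | 14   struct: AddU busy until I1 writes@5 · RAW R6: wait I2 write@10
  I4 | 15 | 16 | 19 | 20   WAW R0: wait I3 write@14
  I5 | 16 | 21 | 23 | 24   RAW R0: wait I4 write@20
  I6 | 17 | 25 | 32 | 33   RAW R3: wait I5 write@24
  I7 | 34 | 35 | 42 | 43   struct: DivU busy until I6 writes@33

cycle = 21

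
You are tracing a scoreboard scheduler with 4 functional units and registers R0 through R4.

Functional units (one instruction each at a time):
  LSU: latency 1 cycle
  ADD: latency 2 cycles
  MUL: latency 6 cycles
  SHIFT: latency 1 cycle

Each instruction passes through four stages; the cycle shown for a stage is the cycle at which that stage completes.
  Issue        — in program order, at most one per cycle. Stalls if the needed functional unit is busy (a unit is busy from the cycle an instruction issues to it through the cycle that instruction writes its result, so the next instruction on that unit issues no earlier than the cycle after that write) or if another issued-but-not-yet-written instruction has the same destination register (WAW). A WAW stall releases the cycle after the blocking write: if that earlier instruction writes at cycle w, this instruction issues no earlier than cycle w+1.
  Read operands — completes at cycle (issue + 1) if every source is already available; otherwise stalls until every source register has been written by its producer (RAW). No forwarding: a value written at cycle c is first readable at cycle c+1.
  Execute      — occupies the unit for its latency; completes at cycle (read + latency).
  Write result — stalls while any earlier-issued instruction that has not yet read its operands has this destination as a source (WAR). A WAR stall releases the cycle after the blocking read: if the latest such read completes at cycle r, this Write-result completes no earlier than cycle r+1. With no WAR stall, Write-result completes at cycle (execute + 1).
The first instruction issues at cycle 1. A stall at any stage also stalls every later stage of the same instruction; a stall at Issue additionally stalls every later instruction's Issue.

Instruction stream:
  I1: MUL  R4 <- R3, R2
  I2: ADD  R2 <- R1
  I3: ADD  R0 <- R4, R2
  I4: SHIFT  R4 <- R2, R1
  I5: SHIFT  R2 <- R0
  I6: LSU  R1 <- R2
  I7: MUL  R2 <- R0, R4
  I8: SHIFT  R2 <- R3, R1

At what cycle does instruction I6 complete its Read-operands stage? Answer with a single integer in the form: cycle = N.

cycle = 18

t=1  I1→MUL
t=2  I1 RO; I2→ADD
t=3  I2 RO
t=5  I2 EX
t=6  I2 WR R2
t=7  I3→ADD
t=8  I1 EX
t=9  I1 WR R4
t=10  I3 RO; I4→SHIFT
t=11  I4 RO
t=12  I3 EX; I4 EX
t=13  I3 WR R0; I4 WR R4
t=14  I5→SHIFT
t=15  I5 RO; I6→LSU
t=16  I5 EX
t=17  I5 WR R2
t=18  I6 RO; I7→MUL
t=19  I6 EX; I7 RO
t=20  I6 WR R1
t=25  I7 EX
t=26  I7 WR R2
t=27  I8→SHIFT
t=28  I8 RO
t=29  I8 EX
t=30  I8 WR R2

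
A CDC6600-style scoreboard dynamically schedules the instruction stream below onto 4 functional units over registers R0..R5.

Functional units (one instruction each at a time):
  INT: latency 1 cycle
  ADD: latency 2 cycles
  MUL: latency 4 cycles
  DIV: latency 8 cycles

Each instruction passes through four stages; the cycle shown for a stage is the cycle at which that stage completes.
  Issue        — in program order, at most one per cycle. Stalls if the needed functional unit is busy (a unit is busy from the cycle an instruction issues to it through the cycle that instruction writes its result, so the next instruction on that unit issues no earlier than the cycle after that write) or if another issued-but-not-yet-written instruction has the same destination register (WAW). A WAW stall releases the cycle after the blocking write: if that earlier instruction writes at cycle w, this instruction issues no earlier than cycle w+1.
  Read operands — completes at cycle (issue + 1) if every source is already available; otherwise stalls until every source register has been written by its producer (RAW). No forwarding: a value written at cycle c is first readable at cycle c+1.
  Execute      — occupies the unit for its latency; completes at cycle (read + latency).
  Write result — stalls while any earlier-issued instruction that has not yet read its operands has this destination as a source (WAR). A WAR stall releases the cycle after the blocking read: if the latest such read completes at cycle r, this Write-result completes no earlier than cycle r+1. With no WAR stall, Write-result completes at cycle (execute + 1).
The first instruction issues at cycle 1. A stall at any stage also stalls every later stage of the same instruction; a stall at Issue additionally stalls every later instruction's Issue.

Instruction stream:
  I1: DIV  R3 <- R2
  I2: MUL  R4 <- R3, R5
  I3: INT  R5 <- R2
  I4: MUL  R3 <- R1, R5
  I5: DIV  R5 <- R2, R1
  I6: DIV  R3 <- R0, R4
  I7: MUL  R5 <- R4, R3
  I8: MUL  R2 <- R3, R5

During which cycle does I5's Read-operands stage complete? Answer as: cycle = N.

cycle = 20

  I1 | 1 | 2 | 10 | 11
  I2 | 2 | 12 | 16 | 17   RAW R3: wait I1 write@11
  I3 | 3 | 4 | 5 | 13   WAR R5: wait I2 read@12
  I4 | 18 | 19 | 23 | 24   struct: MUL busy until I2 writes@17
  I5 | 19 | 20 | 28 | 29
  I6 | 30 | 31 | 39 | 40   struct: DIV busy until I5 writes@29
  I7 | 31 | 41 | 45 | 46   RAW R3: wait I6 write@40
  I8 | 47 | 48 | 52 | 53   struct: MUL busy until I7 writes@46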